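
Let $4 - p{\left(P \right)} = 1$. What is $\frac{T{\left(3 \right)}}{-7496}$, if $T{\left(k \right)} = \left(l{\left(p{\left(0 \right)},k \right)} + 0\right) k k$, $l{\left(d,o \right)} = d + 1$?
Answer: $- \frac{9}{1874} \approx -0.0048026$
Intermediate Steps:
$p{\left(P \right)} = 3$ ($p{\left(P \right)} = 4 - 1 = 3$)
$l{\left(d,o \right)} = 1 + d$
$T{\left(k \right)} = 4 k^{2}$ ($T{\left(k \right)} = \left(\left(1 + 3\right) + 0\right) k k = \left(4 + 0\right) k k = 4 k k = 4 k^{2}$)
$\frac{T{\left(3 \right)}}{-7496} = \frac{4 \cdot 3^{2}}{-7496} = 4 \cdot 9 \left(- \frac{1}{7496}\right) = 36 \left(- \frac{1}{7496}\right) = - \frac{9}{1874}$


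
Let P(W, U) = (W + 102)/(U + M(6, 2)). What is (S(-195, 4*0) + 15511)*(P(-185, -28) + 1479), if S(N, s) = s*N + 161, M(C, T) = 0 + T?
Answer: 301975932/13 ≈ 2.3229e+7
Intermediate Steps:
M(C, T) = T
P(W, U) = (102 + W)/(2 + U) (P(W, U) = (W + 102)/(U + 2) = (102 + W)/(2 + U))
S(N, s) = 161 + N*s (S(N, s) = N*s + 161 = 161 + N*s)
(S(-195, 4*0) + 15511)*(P(-185, -28) + 1479) = ((161 - 780*0) + 15511)*((102 - 185)/(2 - 28) + 1479) = ((161 - 195*0) + 15511)*(-83/(-26) + 1479) = ((161 + 0) + 15511)*(-1/26*(-83) + 1479) = (161 + 15511)*(83/26 + 1479) = 15672*(38537/26) = 301975932/13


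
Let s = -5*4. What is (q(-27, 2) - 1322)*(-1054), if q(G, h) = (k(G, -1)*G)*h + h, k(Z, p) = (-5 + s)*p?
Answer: 2814180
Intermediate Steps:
s = -20
k(Z, p) = -25*p (k(Z, p) = (-5 - 20)*p = -25*p)
q(G, h) = h + 25*G*h (q(G, h) = ((-25*(-1))*G)*h + h = (25*G)*h + h = 25*G*h + h = h + 25*G*h)
(q(-27, 2) - 1322)*(-1054) = (2*(1 + 25*(-27)) - 1322)*(-1054) = (2*(1 - 675) - 1322)*(-1054) = (2*(-674) - 1322)*(-1054) = (-1348 - 1322)*(-1054) = -2670*(-1054) = 2814180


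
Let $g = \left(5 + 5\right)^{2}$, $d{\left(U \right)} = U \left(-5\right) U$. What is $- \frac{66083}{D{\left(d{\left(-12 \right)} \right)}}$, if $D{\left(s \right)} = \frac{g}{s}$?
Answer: $\frac{2378988}{5} \approx 4.758 \cdot 10^{5}$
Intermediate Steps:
$d{\left(U \right)} = - 5 U^{2}$ ($d{\left(U \right)} = - 5 U U = - 5 U^{2}$)
$g = 100$ ($g = 10^{2} = 100$)
$D{\left(s \right)} = \frac{100}{s}$
$- \frac{66083}{D{\left(d{\left(-12 \right)} \right)}} = - \frac{66083}{100 \frac{1}{\left(-5\right) \left(-12\right)^{2}}} = - \frac{66083}{100 \frac{1}{\left(-5\right) 144}} = - \frac{66083}{100 \frac{1}{-720}} = - \frac{66083}{100 \left(- \frac{1}{720}\right)} = - \frac{66083}{- \frac{5}{36}} = \left(-66083\right) \left(- \frac{36}{5}\right) = \frac{2378988}{5}$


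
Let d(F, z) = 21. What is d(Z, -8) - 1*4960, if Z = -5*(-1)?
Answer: -4939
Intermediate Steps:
Z = 5
d(Z, -8) - 1*4960 = 21 - 1*4960 = 21 - 4960 = -4939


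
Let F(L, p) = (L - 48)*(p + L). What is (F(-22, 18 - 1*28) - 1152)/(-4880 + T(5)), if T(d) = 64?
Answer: -68/301 ≈ -0.22591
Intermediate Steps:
F(L, p) = (-48 + L)*(L + p)
(F(-22, 18 - 1*28) - 1152)/(-4880 + T(5)) = (((-22)² - 48*(-22) - 48*(18 - 1*28) - 22*(18 - 1*28)) - 1152)/(-4880 + 64) = ((484 + 1056 - 48*(18 - 28) - 22*(18 - 28)) - 1152)/(-4816) = ((484 + 1056 - 48*(-10) - 22*(-10)) - 1152)*(-1/4816) = ((484 + 1056 + 480 + 220) - 1152)*(-1/4816) = (2240 - 1152)*(-1/4816) = 1088*(-1/4816) = -68/301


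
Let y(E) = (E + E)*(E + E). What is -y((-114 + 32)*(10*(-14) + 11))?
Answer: -447576336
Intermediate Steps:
y(E) = 4*E² (y(E) = (2*E)*(2*E) = 4*E²)
-y((-114 + 32)*(10*(-14) + 11)) = -4*((-114 + 32)*(10*(-14) + 11))² = -4*(-82*(-140 + 11))² = -4*(-82*(-129))² = -4*10578² = -4*111894084 = -1*447576336 = -447576336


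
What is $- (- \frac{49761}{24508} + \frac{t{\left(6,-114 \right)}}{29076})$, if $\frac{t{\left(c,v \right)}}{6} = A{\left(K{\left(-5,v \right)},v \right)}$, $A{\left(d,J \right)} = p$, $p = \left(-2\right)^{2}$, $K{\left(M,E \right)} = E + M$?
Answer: $\frac{120521887}{59382884} \approx 2.0296$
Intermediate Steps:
$p = 4$
$A{\left(d,J \right)} = 4$
$t{\left(c,v \right)} = 24$ ($t{\left(c,v \right)} = 6 \cdot 4 = 24$)
$- (- \frac{49761}{24508} + \frac{t{\left(6,-114 \right)}}{29076}) = - (- \frac{49761}{24508} + \frac{24}{29076}) = - (\left(-49761\right) \frac{1}{24508} + 24 \cdot \frac{1}{29076}) = - (- \frac{49761}{24508} + \frac{2}{2423}) = \left(-1\right) \left(- \frac{120521887}{59382884}\right) = \frac{120521887}{59382884}$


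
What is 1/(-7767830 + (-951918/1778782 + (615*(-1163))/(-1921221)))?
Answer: -569572222137/4424340287045772758 ≈ -1.2874e-7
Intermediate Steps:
1/(-7767830 + (-951918/1778782 + (615*(-1163))/(-1921221))) = 1/(-7767830 + (-951918*1/1778782 - 715245*(-1/1921221))) = 1/(-7767830 + (-475959/889391 + 238415/640407)) = 1/(-7767830 - 92763320048/569572222137) = 1/(-4424340287045772758/569572222137) = -569572222137/4424340287045772758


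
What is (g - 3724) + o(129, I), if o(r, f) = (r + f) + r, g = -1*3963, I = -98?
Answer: -7527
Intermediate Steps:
g = -3963
o(r, f) = f + 2*r (o(r, f) = (f + r) + r = f + 2*r)
(g - 3724) + o(129, I) = (-3963 - 3724) + (-98 + 2*129) = -7687 + (-98 + 258) = -7687 + 160 = -7527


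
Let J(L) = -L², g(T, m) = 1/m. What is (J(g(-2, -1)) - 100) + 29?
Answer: -72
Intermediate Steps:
(J(g(-2, -1)) - 100) + 29 = (-(1/(-1))² - 100) + 29 = (-1*(-1)² - 100) + 29 = (-1*1 - 100) + 29 = (-1 - 100) + 29 = -101 + 29 = -72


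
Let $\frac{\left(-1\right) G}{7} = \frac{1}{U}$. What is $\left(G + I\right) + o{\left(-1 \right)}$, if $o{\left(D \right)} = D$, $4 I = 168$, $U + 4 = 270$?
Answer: $\frac{1557}{38} \approx 40.974$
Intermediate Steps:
$U = 266$ ($U = -4 + 270 = 266$)
$I = 42$ ($I = \frac{1}{4} \cdot 168 = 42$)
$G = - \frac{1}{38}$ ($G = - \frac{7}{266} = \left(-7\right) \frac{1}{266} = - \frac{1}{38} \approx -0.026316$)
$\left(G + I\right) + o{\left(-1 \right)} = \left(- \frac{1}{38} + 42\right) - 1 = \frac{1595}{38} - 1 = \frac{1557}{38}$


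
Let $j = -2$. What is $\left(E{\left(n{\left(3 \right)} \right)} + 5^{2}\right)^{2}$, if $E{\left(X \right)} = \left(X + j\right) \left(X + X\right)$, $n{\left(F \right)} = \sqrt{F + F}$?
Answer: $1465 - 296 \sqrt{6} \approx 739.95$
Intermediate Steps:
$n{\left(F \right)} = \sqrt{2} \sqrt{F}$ ($n{\left(F \right)} = \sqrt{2 F} = \sqrt{2} \sqrt{F}$)
$E{\left(X \right)} = 2 X \left(-2 + X\right)$ ($E{\left(X \right)} = \left(X - 2\right) \left(X + X\right) = \left(-2 + X\right) 2 X = 2 X \left(-2 + X\right)$)
$\left(E{\left(n{\left(3 \right)} \right)} + 5^{2}\right)^{2} = \left(2 \sqrt{2} \sqrt{3} \left(-2 + \sqrt{2} \sqrt{3}\right) + 5^{2}\right)^{2} = \left(2 \sqrt{6} \left(-2 + \sqrt{6}\right) + 25\right)^{2} = \left(25 + 2 \sqrt{6} \left(-2 + \sqrt{6}\right)\right)^{2}$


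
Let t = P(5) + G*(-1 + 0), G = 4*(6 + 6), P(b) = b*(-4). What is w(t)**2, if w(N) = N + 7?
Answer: 3721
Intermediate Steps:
P(b) = -4*b
G = 48 (G = 4*12 = 48)
t = -68 (t = -4*5 + 48*(-1 + 0) = -20 + 48*(-1) = -20 - 48 = -68)
w(N) = 7 + N
w(t)**2 = (7 - 68)**2 = (-61)**2 = 3721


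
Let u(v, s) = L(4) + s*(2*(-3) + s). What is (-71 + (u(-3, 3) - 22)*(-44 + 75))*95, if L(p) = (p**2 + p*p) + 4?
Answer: 7980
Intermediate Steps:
L(p) = 4 + 2*p**2 (L(p) = (p**2 + p**2) + 4 = 2*p**2 + 4 = 4 + 2*p**2)
u(v, s) = 36 + s*(-6 + s) (u(v, s) = (4 + 2*4**2) + s*(2*(-3) + s) = (4 + 2*16) + s*(-6 + s) = (4 + 32) + s*(-6 + s) = 36 + s*(-6 + s))
(-71 + (u(-3, 3) - 22)*(-44 + 75))*95 = (-71 + ((36 + 3**2 - 6*3) - 22)*(-44 + 75))*95 = (-71 + ((36 + 9 - 18) - 22)*31)*95 = (-71 + (27 - 22)*31)*95 = (-71 + 5*31)*95 = (-71 + 155)*95 = 84*95 = 7980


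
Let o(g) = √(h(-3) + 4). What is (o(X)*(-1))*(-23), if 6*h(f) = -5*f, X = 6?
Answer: 23*√26/2 ≈ 58.639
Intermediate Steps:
h(f) = -5*f/6 (h(f) = (-5*f)/6 = -5*f/6)
o(g) = √26/2 (o(g) = √(-⅚*(-3) + 4) = √(5/2 + 4) = √(13/2) = √26/2)
(o(X)*(-1))*(-23) = ((√26/2)*(-1))*(-23) = -√26/2*(-23) = 23*√26/2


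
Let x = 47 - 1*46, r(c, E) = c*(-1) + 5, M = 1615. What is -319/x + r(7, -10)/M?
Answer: -515187/1615 ≈ -319.00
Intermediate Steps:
r(c, E) = 5 - c (r(c, E) = -c + 5 = 5 - c)
x = 1 (x = 47 - 46 = 1)
-319/x + r(7, -10)/M = -319/1 + (5 - 1*7)/1615 = -319*1 + (5 - 7)*(1/1615) = -319 - 2*1/1615 = -319 - 2/1615 = -515187/1615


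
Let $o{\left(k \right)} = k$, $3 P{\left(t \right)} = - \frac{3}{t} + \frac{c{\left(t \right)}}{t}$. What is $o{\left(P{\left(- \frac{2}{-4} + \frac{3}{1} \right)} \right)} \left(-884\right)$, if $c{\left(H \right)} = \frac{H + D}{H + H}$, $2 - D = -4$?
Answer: $\frac{20332}{147} \approx 138.31$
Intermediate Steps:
$D = 6$ ($D = 2 - -4 = 2 + 4 = 6$)
$c{\left(H \right)} = \frac{6 + H}{2 H}$ ($c{\left(H \right)} = \frac{H + 6}{H + H} = \frac{6 + H}{2 H}$)
$P{\left(t \right)} = - \frac{1}{t} + \frac{6 + t}{6 t^{2}}$ ($P{\left(t \right)} = \frac{- \frac{3}{t} + \frac{\frac{1}{2} \frac{1}{t} \left(6 + t\right)}{t}}{3} = \frac{- \frac{3}{t} + \frac{6 + t}{2 t^{2}}}{3} = - \frac{1}{t} + \frac{6 + t}{6 t^{2}}$)
$o{\left(P{\left(- \frac{2}{-4} + \frac{3}{1} \right)} \right)} \left(-884\right) = \frac{6 - 5 \left(- \frac{2}{-4} + \frac{3}{1}\right)}{6 \left(- \frac{2}{-4} + \frac{3}{1}\right)^{2}} \left(-884\right) = \frac{6 - 5 \left(\left(-2\right) \left(- \frac{1}{4}\right) + 3 \cdot 1\right)}{6 \left(\left(-2\right) \left(- \frac{1}{4}\right) + 3 \cdot 1\right)^{2}} \left(-884\right) = \frac{6 - 5 \left(\frac{1}{2} + 3\right)}{6 \left(\frac{1}{2} + 3\right)^{2}} \left(-884\right) = \frac{6 - \frac{35}{2}}{6 \cdot \frac{49}{4}} \left(-884\right) = \frac{1}{6} \cdot \frac{4}{49} \left(6 - \frac{35}{2}\right) \left(-884\right) = \frac{1}{6} \cdot \frac{4}{49} \left(- \frac{23}{2}\right) \left(-884\right) = \left(- \frac{23}{147}\right) \left(-884\right) = \frac{20332}{147}$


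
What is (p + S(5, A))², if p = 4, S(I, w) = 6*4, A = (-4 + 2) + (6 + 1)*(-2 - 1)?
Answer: 784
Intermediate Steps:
A = -23 (A = -2 + 7*(-3) = -2 - 21 = -23)
S(I, w) = 24
(p + S(5, A))² = (4 + 24)² = 28² = 784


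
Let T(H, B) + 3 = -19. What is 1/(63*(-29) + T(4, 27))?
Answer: -1/1849 ≈ -0.00054083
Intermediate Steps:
T(H, B) = -22 (T(H, B) = -3 - 19 = -22)
1/(63*(-29) + T(4, 27)) = 1/(63*(-29) - 22) = 1/(-1827 - 22) = 1/(-1849) = -1/1849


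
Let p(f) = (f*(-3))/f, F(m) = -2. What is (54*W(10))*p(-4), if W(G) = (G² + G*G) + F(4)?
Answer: -32076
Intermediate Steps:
W(G) = -2 + 2*G² (W(G) = (G² + G*G) - 2 = (G² + G²) - 2 = 2*G² - 2 = -2 + 2*G²)
p(f) = -3 (p(f) = (-3*f)/f = -3)
(54*W(10))*p(-4) = (54*(-2 + 2*10²))*(-3) = (54*(-2 + 2*100))*(-3) = (54*(-2 + 200))*(-3) = (54*198)*(-3) = 10692*(-3) = -32076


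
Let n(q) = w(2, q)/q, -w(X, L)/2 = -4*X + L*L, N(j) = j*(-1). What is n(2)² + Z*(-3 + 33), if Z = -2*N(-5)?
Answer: -284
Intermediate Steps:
N(j) = -j
w(X, L) = -2*L² + 8*X (w(X, L) = -2*(-4*X + L*L) = -2*(-4*X + L²) = -2*(L² - 4*X) = -2*L² + 8*X)
Z = -10 (Z = -(-2)*(-5) = -2*5 = -10)
n(q) = (16 - 2*q²)/q (n(q) = (-2*q² + 8*2)/q = (-2*q² + 16)/q = (16 - 2*q²)/q)
n(2)² + Z*(-3 + 33) = (-2*2 + 16/2)² - 10*(-3 + 33) = (-4 + 16*(½))² - 10*30 = (-4 + 8)² - 300 = 4² - 300 = 16 - 300 = -284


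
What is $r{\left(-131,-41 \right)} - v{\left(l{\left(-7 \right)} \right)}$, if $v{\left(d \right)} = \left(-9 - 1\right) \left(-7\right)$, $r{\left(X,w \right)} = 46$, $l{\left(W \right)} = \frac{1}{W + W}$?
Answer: $-24$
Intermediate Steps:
$l{\left(W \right)} = \frac{1}{2 W}$
$v{\left(d \right)} = 70$ ($v{\left(d \right)} = \left(-10\right) \left(-7\right) = 70$)
$r{\left(-131,-41 \right)} - v{\left(l{\left(-7 \right)} \right)} = 46 - 70 = -24$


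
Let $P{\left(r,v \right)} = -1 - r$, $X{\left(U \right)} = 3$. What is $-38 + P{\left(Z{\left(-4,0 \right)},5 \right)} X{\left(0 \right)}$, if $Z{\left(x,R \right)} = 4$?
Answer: $-53$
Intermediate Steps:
$-38 + P{\left(Z{\left(-4,0 \right)},5 \right)} X{\left(0 \right)} = -38 + \left(-1 - 4\right) 3 = -38 - 15 = -53$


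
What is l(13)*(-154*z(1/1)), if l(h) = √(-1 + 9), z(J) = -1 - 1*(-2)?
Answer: -308*√2 ≈ -435.58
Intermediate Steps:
z(J) = 1 (z(J) = -1 + 2 = 1)
l(h) = 2*√2 (l(h) = √8 = 2*√2)
l(13)*(-154*z(1/1)) = (2*√2)*(-154*1) = (2*√2)*(-154) = -308*√2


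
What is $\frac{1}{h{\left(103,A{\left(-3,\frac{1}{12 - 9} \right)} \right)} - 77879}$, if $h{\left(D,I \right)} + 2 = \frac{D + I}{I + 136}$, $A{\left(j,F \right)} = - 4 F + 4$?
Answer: $- \frac{416}{32398179} \approx -1.284 \cdot 10^{-5}$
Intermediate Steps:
$A{\left(j,F \right)} = 4 - 4 F$
$h{\left(D,I \right)} = -2 + \frac{D + I}{136 + I}$ ($h{\left(D,I \right)} = -2 + \frac{D + I}{I + 136} = -2 + \frac{D + I}{136 + I}$)
$\frac{1}{h{\left(103,A{\left(-3,\frac{1}{12 - 9} \right)} \right)} - 77879} = \frac{1}{\frac{-272 + 103 - \left(4 - \frac{4}{12 - 9}\right)}{136 + \left(4 - \frac{4}{12 - 9}\right)} - 77879} = \frac{1}{\frac{-272 + 103 - \left(4 - \frac{4}{3}\right)}{136 + \left(4 - \frac{4}{3}\right)} - 77879} = \frac{1}{\frac{-272 + 103 - \frac{8}{3}}{136 + \frac{8}{3}} - 77879} = \frac{1}{\frac{-272 + 103 - \frac{8}{3}}{\frac{416}{3}} - 77879} = \frac{1}{\frac{3}{416} \left(- \frac{515}{3}\right) - 77879} = \frac{1}{- \frac{515}{416} - 77879} = \frac{1}{- \frac{32398179}{416}} = - \frac{416}{32398179}$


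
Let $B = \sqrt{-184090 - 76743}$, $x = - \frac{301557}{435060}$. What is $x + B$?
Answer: $- \frac{100519}{145020} + i \sqrt{260833} \approx -0.69314 + 510.72 i$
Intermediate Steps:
$x = - \frac{100519}{145020}$ ($x = \left(-301557\right) \frac{1}{435060} = - \frac{100519}{145020} \approx -0.69314$)
$B = i \sqrt{260833}$ ($B = \sqrt{-260833} = i \sqrt{260833} \approx 510.72 i$)
$x + B = - \frac{100519}{145020} + i \sqrt{260833}$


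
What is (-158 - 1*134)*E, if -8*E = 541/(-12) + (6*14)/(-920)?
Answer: -4550893/2760 ≈ -1648.9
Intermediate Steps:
E = 62341/11040 (E = -(541/(-12) + (6*14)/(-920))/8 = -(541*(-1/12) + 84*(-1/920))/8 = -(-541/12 - 21/230)/8 = -1/8*(-62341/1380) = 62341/11040 ≈ 5.6468)
(-158 - 1*134)*E = (-158 - 1*134)*(62341/11040) = (-158 - 134)*(62341/11040) = -292*62341/11040 = -4550893/2760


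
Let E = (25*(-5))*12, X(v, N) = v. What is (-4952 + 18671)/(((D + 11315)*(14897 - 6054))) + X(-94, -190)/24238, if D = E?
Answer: -3913059554/1051857031355 ≈ -0.0037201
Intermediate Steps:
E = -1500 (E = -125*12 = -1500)
D = -1500
(-4952 + 18671)/(((D + 11315)*(14897 - 6054))) + X(-94, -190)/24238 = (-4952 + 18671)/(((-1500 + 11315)*(14897 - 6054))) - 94/24238 = 13719/((9815*8843)) - 94*1/24238 = 13719/86794045 - 47/12119 = -3913059554/1051857031355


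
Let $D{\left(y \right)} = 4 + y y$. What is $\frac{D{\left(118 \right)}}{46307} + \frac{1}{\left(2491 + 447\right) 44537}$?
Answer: $\frac{1822474751475}{6059257335742} \approx 0.30078$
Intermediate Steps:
$D{\left(y \right)} = 4 + y^{2}$
$\frac{D{\left(118 \right)}}{46307} + \frac{1}{\left(2491 + 447\right) 44537} = \frac{4 + 118^{2}}{46307} + \frac{1}{\left(2491 + 447\right) 44537} = \left(4 + 13924\right) \frac{1}{46307} + \frac{1}{2938} \cdot \frac{1}{44537} = 13928 \cdot \frac{1}{46307} + \frac{1}{2938} \cdot \frac{1}{44537} = \frac{13928}{46307} + \frac{1}{130849706} = \frac{1822474751475}{6059257335742}$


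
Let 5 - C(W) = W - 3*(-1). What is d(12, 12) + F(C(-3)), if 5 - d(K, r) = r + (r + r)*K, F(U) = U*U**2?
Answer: -170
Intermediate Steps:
C(W) = 2 - W (C(W) = 5 - (W - 3*(-1)) = 5 - (W + 3) = 5 - (3 + W) = 5 + (-3 - W) = 2 - W)
F(U) = U**3
d(K, r) = 5 - r - 2*K*r (d(K, r) = 5 - (r + (r + r)*K) = 5 - (r + (2*r)*K) = 5 - (r + 2*K*r) = 5 + (-r - 2*K*r) = 5 - r - 2*K*r)
d(12, 12) + F(C(-3)) = (5 - 1*12 - 2*12*12) + (2 - 1*(-3))**3 = (5 - 12 - 288) + (2 + 3)**3 = -295 + 5**3 = -295 + 125 = -170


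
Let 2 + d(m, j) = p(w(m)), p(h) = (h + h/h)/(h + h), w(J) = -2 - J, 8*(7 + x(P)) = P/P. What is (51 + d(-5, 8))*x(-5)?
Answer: -8195/24 ≈ -341.46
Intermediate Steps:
x(P) = -55/8 (x(P) = -7 + (P/P)/8 = -7 + (⅛)*1 = -7 + ⅛ = -55/8)
p(h) = (1 + h)/(2*h) (p(h) = (h + 1)/((2*h)) = (1 + h)*(1/(2*h)) = (1 + h)/(2*h))
d(m, j) = -2 + (-1 - m)/(2*(-2 - m)) (d(m, j) = -2 + (1 + (-2 - m))/(2*(-2 - m)) = -2 + (-1 - m)/(2*(-2 - m)))
(51 + d(-5, 8))*x(-5) = (51 + (-7 - 3*(-5))/(2*(2 - 5)))*(-55/8) = (51 + (½)*(-7 + 15)/(-3))*(-55/8) = (51 + (½)*(-⅓)*8)*(-55/8) = (51 - 4/3)*(-55/8) = (149/3)*(-55/8) = -8195/24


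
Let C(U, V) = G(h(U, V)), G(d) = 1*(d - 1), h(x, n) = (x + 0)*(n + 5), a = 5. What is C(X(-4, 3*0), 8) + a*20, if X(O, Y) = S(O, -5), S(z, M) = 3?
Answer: 138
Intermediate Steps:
X(O, Y) = 3
h(x, n) = x*(5 + n)
G(d) = -1 + d (G(d) = 1*(-1 + d) = -1 + d)
C(U, V) = -1 + U*(5 + V)
C(X(-4, 3*0), 8) + a*20 = (-1 + 3*(5 + 8)) + 5*20 = (-1 + 3*13) + 100 = (-1 + 39) + 100 = 38 + 100 = 138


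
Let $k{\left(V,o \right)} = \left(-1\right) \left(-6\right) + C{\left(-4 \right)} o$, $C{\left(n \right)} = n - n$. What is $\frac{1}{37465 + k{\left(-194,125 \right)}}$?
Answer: $\frac{1}{37471} \approx 2.6687 \cdot 10^{-5}$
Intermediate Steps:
$C{\left(n \right)} = 0$
$k{\left(V,o \right)} = 6$ ($k{\left(V,o \right)} = \left(-1\right) \left(-6\right) + 0 o = 6 + 0 = 6$)
$\frac{1}{37465 + k{\left(-194,125 \right)}} = \frac{1}{37465 + 6} = \frac{1}{37471}$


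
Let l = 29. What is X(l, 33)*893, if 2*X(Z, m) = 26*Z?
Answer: 336661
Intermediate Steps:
X(Z, m) = 13*Z (X(Z, m) = (26*Z)/2 = 13*Z)
X(l, 33)*893 = (13*29)*893 = 377*893 = 336661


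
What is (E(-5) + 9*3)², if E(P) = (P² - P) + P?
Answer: 2704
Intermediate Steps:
E(P) = P²
(E(-5) + 9*3)² = ((-5)² + 9*3)² = (25 + 27)² = 52² = 2704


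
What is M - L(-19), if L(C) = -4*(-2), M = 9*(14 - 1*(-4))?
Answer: 154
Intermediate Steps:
M = 162 (M = 9*(14 + 4) = 9*18 = 162)
L(C) = 8
M - L(-19) = 162 - 1*8 = 162 - 8 = 154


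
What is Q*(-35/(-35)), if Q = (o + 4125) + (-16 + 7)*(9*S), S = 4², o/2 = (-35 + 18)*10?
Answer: 2489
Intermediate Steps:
o = -340 (o = 2*((-35 + 18)*10) = 2*(-17*10) = 2*(-170) = -340)
S = 16
Q = 2489 (Q = (-340 + 4125) + (-16 + 7)*(9*16) = 3785 - 9*144 = 3785 - 1296 = 2489)
Q*(-35/(-35)) = 2489*(-35/(-35)) = 2489*(-35*(-1/35)) = 2489*1 = 2489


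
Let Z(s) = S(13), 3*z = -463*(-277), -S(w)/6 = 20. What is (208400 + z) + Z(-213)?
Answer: 753091/3 ≈ 2.5103e+5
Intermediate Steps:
S(w) = -120 (S(w) = -6*20 = -120)
z = 128251/3 (z = (-463*(-277))/3 = (⅓)*128251 = 128251/3 ≈ 42750.)
Z(s) = -120
(208400 + z) + Z(-213) = (208400 + 128251/3) - 120 = 753451/3 - 120 = 753091/3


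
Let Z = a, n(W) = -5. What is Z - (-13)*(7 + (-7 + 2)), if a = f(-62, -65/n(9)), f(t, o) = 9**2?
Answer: 107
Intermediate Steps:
f(t, o) = 81
a = 81
Z = 81
Z - (-13)*(7 + (-7 + 2)) = 81 - (-13)*(7 + (-7 + 2)) = 81 - (-13)*(7 - 5) = 81 - (-13)*2 = 81 - 1*(-26) = 81 + 26 = 107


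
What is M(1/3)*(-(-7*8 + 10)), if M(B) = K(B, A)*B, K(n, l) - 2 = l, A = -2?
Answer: 0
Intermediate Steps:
K(n, l) = 2 + l
M(B) = 0 (M(B) = (2 - 2)*B = 0*B = 0)
M(1/3)*(-(-7*8 + 10)) = 0*(-(-7*8 + 10)) = 0*(-(-56 + 10)) = 0*(-1*(-46)) = 0*46 = 0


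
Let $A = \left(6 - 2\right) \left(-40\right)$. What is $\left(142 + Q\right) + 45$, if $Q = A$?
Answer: $27$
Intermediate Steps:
$A = -160$ ($A = \left(6 - 2\right) \left(-40\right) = 4 \left(-40\right) = -160$)
$Q = -160$
$\left(142 + Q\right) + 45 = \left(142 - 160\right) + 45 = -18 + 45 = 27$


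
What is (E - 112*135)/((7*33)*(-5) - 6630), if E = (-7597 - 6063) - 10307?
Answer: 4343/865 ≈ 5.0208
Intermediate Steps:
E = -23967 (E = -13660 - 10307 = -23967)
(E - 112*135)/((7*33)*(-5) - 6630) = (-23967 - 112*135)/((7*33)*(-5) - 6630) = (-23967 - 15120)/(231*(-5) - 6630) = -39087/(-1155 - 6630) = -39087/(-7785) = -39087*(-1/7785) = 4343/865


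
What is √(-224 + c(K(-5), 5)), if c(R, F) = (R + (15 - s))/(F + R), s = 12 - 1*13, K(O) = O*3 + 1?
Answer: I*√2018/3 ≈ 14.974*I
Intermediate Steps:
K(O) = 1 + 3*O (K(O) = 3*O + 1 = 1 + 3*O)
s = -1 (s = 12 - 13 = -1)
c(R, F) = (16 + R)/(F + R) (c(R, F) = (R + (15 - 1*(-1)))/(F + R) = (R + (15 + 1))/(F + R) = (R + 16)/(F + R) = (16 + R)/(F + R))
√(-224 + c(K(-5), 5)) = √(-224 + (16 + (1 + 3*(-5)))/(5 + (1 + 3*(-5)))) = √(-224 + (16 + (1 - 15))/(5 + (1 - 15))) = √(-224 + (16 - 14)/(5 - 14)) = √(-224 + 2/(-9)) = √(-224 - ⅑*2) = √(-224 - 2/9) = √(-2018/9) = I*√2018/3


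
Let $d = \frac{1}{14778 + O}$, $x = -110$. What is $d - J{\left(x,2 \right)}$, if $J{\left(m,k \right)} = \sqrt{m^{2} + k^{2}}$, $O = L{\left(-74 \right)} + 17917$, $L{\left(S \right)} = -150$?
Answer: $\frac{1}{32545} - 2 \sqrt{3026} \approx -110.02$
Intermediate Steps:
$O = 17767$ ($O = -150 + 17917 = 17767$)
$J{\left(m,k \right)} = \sqrt{k^{2} + m^{2}}$
$d = \frac{1}{32545}$ ($d = \frac{1}{14778 + 17767} = \frac{1}{32545} \approx 3.0727 \cdot 10^{-5}$)
$d - J{\left(x,2 \right)} = \frac{1}{32545} - \sqrt{2^{2} + \left(-110\right)^{2}} = \frac{1}{32545} - \sqrt{4 + 12100} = \frac{1}{32545} - \sqrt{12104} = \frac{1}{32545} - 2 \sqrt{3026}$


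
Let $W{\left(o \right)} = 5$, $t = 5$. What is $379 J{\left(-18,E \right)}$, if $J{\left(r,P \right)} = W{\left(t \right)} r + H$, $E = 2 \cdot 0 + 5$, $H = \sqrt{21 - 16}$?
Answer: $-34110 + 379 \sqrt{5} \approx -33263.0$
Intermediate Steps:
$H = \sqrt{5} \approx 2.2361$
$E = 5$ ($E = 0 + 5 = 5$)
$J{\left(r,P \right)} = \sqrt{5} + 5 r$ ($J{\left(r,P \right)} = 5 r + \sqrt{5} = \sqrt{5} + 5 r$)
$379 J{\left(-18,E \right)} = 379 \left(\sqrt{5} + 5 \left(-18\right)\right) = 379 \left(\sqrt{5} - 90\right) = 379 \left(-90 + \sqrt{5}\right) = -34110 + 379 \sqrt{5}$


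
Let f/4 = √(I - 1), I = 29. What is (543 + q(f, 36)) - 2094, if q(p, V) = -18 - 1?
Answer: -1570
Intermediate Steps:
f = 8*√7 (f = 4*√(29 - 1) = 4*√28 = 4*(2*√7) = 8*√7 ≈ 21.166)
q(p, V) = -19
(543 + q(f, 36)) - 2094 = (543 - 19) - 2094 = 524 - 2094 = -1570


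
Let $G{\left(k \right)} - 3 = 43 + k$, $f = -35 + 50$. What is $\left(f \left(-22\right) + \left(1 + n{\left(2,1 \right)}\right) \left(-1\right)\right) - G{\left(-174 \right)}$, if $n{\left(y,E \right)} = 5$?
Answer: $-208$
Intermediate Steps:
$f = 15$
$G{\left(k \right)} = 46 + k$ ($G{\left(k \right)} = 3 + \left(43 + k\right) = 46 + k$)
$\left(f \left(-22\right) + \left(1 + n{\left(2,1 \right)}\right) \left(-1\right)\right) - G{\left(-174 \right)} = \left(15 \left(-22\right) + \left(1 + 5\right) \left(-1\right)\right) - \left(46 - 174\right) = \left(-330 + 6 \left(-1\right)\right) - -128 = \left(-330 - 6\right) + 128 = -336 + 128 = -208$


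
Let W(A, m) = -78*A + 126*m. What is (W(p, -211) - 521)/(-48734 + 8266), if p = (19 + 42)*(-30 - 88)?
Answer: -534337/40468 ≈ -13.204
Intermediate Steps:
p = -7198 (p = 61*(-118) = -7198)
(W(p, -211) - 521)/(-48734 + 8266) = ((-78*(-7198) + 126*(-211)) - 521)/(-48734 + 8266) = ((561444 - 26586) - 521)/(-40468) = (534858 - 521)*(-1/40468) = 534337*(-1/40468) = -534337/40468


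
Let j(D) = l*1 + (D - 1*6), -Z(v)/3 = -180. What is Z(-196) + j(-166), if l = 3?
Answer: 371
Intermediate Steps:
Z(v) = 540 (Z(v) = -3*(-180) = 540)
j(D) = -3 + D (j(D) = 3*1 + (D - 1*6) = 3 + (D - 6) = 3 + (-6 + D) = -3 + D)
Z(-196) + j(-166) = 540 + (-3 - 166) = 540 - 169 = 371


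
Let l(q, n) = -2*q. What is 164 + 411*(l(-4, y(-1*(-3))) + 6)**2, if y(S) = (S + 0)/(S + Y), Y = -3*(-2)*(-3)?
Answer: 80720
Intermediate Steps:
Y = -18 (Y = 6*(-3) = -18)
y(S) = S/(-18 + S) (y(S) = (S + 0)/(S - 18) = S/(-18 + S))
164 + 411*(l(-4, y(-1*(-3))) + 6)**2 = 164 + 411*(-2*(-4) + 6)**2 = 164 + 411*(8 + 6)**2 = 164 + 411*14**2 = 164 + 411*196 = 164 + 80556 = 80720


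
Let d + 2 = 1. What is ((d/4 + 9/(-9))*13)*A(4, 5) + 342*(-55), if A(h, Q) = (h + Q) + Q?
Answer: -38075/2 ≈ -19038.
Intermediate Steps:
d = -1 (d = -2 + 1 = -1)
A(h, Q) = h + 2*Q (A(h, Q) = (Q + h) + Q = h + 2*Q)
((d/4 + 9/(-9))*13)*A(4, 5) + 342*(-55) = ((-1/4 + 9/(-9))*13)*(4 + 2*5) + 342*(-55) = ((-1*¼ + 9*(-⅑))*13)*(4 + 10) - 18810 = ((-¼ - 1)*13)*14 - 18810 = -5/4*13*14 - 18810 = -65/4*14 - 18810 = -455/2 - 18810 = -38075/2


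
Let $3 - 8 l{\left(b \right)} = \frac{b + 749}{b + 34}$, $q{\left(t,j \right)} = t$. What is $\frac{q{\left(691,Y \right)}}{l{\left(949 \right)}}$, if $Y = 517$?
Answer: $\frac{5434024}{1251} \approx 4343.7$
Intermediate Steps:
$l{\left(b \right)} = \frac{3}{8} - \frac{749 + b}{8 \left(34 + b\right)}$ ($l{\left(b \right)} = \frac{3}{8} - \frac{\left(b + 749\right) \frac{1}{b + 34}}{8} = \frac{3}{8} - \frac{\left(749 + b\right) \frac{1}{34 + b}}{8} = \frac{3}{8} - \frac{\frac{1}{34 + b} \left(749 + b\right)}{8} = \frac{3}{8} - \frac{749 + b}{8 \left(34 + b\right)}$)
$\frac{q{\left(691,Y \right)}}{l{\left(949 \right)}} = \frac{691}{\frac{1}{8} \frac{1}{34 + 949} \left(-647 + 2 \cdot 949\right)} = \frac{691}{\frac{1}{8} \cdot \frac{1}{983} \left(-647 + 1898\right)} = \frac{691}{\frac{1}{8} \cdot \frac{1}{983} \cdot 1251} = \frac{691}{\frac{1251}{7864}} = 691 \cdot \frac{7864}{1251} = \frac{5434024}{1251}$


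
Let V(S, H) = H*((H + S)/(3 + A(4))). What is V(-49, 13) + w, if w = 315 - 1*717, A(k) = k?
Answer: -3282/7 ≈ -468.86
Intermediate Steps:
V(S, H) = H*(H/7 + S/7) (V(S, H) = H*((H + S)/(3 + 4)) = H*((H + S)/7) = H*((H + S)*(1/7)) = H*(H/7 + S/7))
w = -402 (w = 315 - 717 = -402)
V(-49, 13) + w = (1/7)*13*(13 - 49) - 402 = (1/7)*13*(-36) - 402 = -468/7 - 402 = -3282/7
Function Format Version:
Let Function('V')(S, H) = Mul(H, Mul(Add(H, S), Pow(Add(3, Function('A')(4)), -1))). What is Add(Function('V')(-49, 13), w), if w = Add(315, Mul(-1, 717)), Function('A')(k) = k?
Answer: Rational(-3282, 7) ≈ -468.86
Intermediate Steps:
Function('V')(S, H) = Mul(H, Add(Mul(Rational(1, 7), H), Mul(Rational(1, 7), S))) (Function('V')(S, H) = Mul(H, Mul(Add(H, S), Pow(Add(3, 4), -1))) = Mul(H, Mul(Add(H, S), Pow(7, -1))) = Mul(H, Mul(Add(H, S), Rational(1, 7))) = Mul(H, Add(Mul(Rational(1, 7), H), Mul(Rational(1, 7), S))))
w = -402 (w = Add(315, -717) = -402)
Add(Function('V')(-49, 13), w) = Add(Mul(Rational(1, 7), 13, Add(13, -49)), -402) = Add(Mul(Rational(1, 7), 13, -36), -402) = Add(Rational(-468, 7), -402) = Rational(-3282, 7)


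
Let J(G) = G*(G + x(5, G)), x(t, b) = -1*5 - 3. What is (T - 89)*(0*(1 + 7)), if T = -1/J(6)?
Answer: 0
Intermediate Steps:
x(t, b) = -8 (x(t, b) = -5 - 3 = -8)
J(G) = G*(-8 + G) (J(G) = G*(G - 8) = G*(-8 + G))
T = 1/12 (T = -1/(6*(-8 + 6)) = -1/(6*(-2)) = -1/(-12) = -1/12*(-1) = 1/12 ≈ 0.083333)
(T - 89)*(0*(1 + 7)) = (1/12 - 89)*(0*(1 + 7)) = -0*8 = -1067/12*0 = 0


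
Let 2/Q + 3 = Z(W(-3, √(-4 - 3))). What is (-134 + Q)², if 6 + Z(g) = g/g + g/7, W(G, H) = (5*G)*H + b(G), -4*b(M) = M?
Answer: 900*(-475353*I + 530104*√7)/(-23641*I + 26520*√7) ≈ 18001.0 - 32.218*I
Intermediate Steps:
b(M) = -M/4
W(G, H) = -G/4 + 5*G*H (W(G, H) = (5*G)*H - G/4 = 5*G*H - G/4 = -G/4 + 5*G*H)
Z(g) = -5 + g/7 (Z(g) = -6 + (g/g + g/7) = -6 + (1 + g*(⅐)) = -6 + (1 + g/7) = -5 + g/7)
Q = 2/(-221/28 - 15*I*√7/7) (Q = 2/(-3 + (-5 + ((¼)*(-3)*(-1 + 20*√(-4 - 3)))/7)) = 2/(-3 + (-5 + ((¼)*(-3)*(-1 + 20*√(-7)))/7)) = 2/(-3 + (-5 + ((¼)*(-3)*(-1 + 20*(I*√7)))/7)) = 2/(-3 + (-5 + ((¼)*(-3)*(-1 + 20*I*√7))/7)) = 2/(-3 + (-5 + (¾ - 15*I*√7)/7)) = 2/(-3 + (-5 + (3/28 - 15*I*√7/7))) = 2/(-3 + (-137/28 - 15*I*√7/7)) = 2/(-221/28 - 15*I*√7/7) ≈ -0.16715 + 0.12006*I)
(-134 + Q)² = (-134 + (-12376/74041 + 3360*I*√7/74041))² = (-9933870/74041 + 3360*I*√7/74041)²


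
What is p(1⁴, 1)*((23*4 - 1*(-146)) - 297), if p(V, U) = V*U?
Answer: -59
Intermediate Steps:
p(V, U) = U*V
p(1⁴, 1)*((23*4 - 1*(-146)) - 297) = (1*1⁴)*((23*4 - 1*(-146)) - 297) = (1*1)*((92 + 146) - 297) = 1*(238 - 297) = 1*(-59) = -59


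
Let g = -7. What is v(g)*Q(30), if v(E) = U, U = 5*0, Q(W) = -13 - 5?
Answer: 0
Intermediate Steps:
Q(W) = -18
U = 0
v(E) = 0
v(g)*Q(30) = 0*(-18) = 0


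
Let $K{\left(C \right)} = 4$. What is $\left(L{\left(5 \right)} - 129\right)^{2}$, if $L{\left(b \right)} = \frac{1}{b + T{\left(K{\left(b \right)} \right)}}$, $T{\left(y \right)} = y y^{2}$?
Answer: $\frac{79210000}{4761} \approx 16637.0$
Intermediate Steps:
$T{\left(y \right)} = y^{3}$
$L{\left(b \right)} = \frac{1}{64 + b}$ ($L{\left(b \right)} = \frac{1}{b + 4^{3}} = \frac{1}{b + 64} = \frac{1}{64 + b}$)
$\left(L{\left(5 \right)} - 129\right)^{2} = \left(\frac{1}{64 + 5} - 129\right)^{2} = \left(\frac{1}{69} - 129\right)^{2} = \left(- \frac{8900}{69}\right)^{2} = \frac{79210000}{4761}$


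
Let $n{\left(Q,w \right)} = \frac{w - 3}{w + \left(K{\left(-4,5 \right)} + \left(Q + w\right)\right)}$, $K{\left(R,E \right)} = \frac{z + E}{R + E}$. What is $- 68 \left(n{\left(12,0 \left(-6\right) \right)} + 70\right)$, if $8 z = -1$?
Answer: $- \frac{213656}{45} \approx -4747.9$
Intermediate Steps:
$z = - \frac{1}{8}$ ($z = \frac{1}{8} \left(-1\right) = - \frac{1}{8} \approx -0.125$)
$K{\left(R,E \right)} = \frac{- \frac{1}{8} + E}{E + R}$ ($K{\left(R,E \right)} = \frac{- \frac{1}{8} + E}{R + E} = \frac{- \frac{1}{8} + E}{E + R}$)
$n{\left(Q,w \right)} = \frac{-3 + w}{\frac{39}{8} + Q + 2 w}$ ($n{\left(Q,w \right)} = \frac{w - 3}{w + \left(\frac{- \frac{1}{8} + 5}{5 - 4} + \left(Q + w\right)\right)} = \frac{-3 + w}{w + \left(1^{-1} \cdot \frac{39}{8} + \left(Q + w\right)\right)} = \frac{-3 + w}{w + \left(1 \cdot \frac{39}{8} + \left(Q + w\right)\right)} = \frac{-3 + w}{w + \left(\frac{39}{8} + \left(Q + w\right)\right)} = \frac{-3 + w}{w + \left(\frac{39}{8} + Q + w\right)} = \frac{-3 + w}{\frac{39}{8} + Q + 2 w}$)
$- 68 \left(n{\left(12,0 \left(-6\right) \right)} + 70\right) = - 68 \left(\frac{8 \left(-3 + 0 \left(-6\right)\right)}{39 + 8 \cdot 12 + 16 \cdot 0 \left(-6\right)} + 70\right) = - 68 \left(\frac{8 \left(-3 + 0\right)}{39 + 96 + 16 \cdot 0} + 70\right) = - 68 \left(8 \frac{1}{39 + 96 + 0} \left(-3\right) + 70\right) = - 68 \left(8 \cdot \frac{1}{135} \left(-3\right) + 70\right) = - 68 \left(- \frac{8}{45} + 70\right) = \left(-68\right) \frac{3142}{45} = - \frac{213656}{45}$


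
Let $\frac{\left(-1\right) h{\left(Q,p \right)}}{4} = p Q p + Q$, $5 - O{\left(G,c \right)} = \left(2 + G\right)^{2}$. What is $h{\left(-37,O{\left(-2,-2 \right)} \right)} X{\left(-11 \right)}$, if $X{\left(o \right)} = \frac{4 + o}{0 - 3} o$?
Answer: $- \frac{296296}{3} \approx -98765.0$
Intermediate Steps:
$O{\left(G,c \right)} = 5 - \left(2 + G\right)^{2}$
$h{\left(Q,p \right)} = - 4 Q - 4 Q p^{2}$ ($h{\left(Q,p \right)} = - 4 \left(p Q p + Q\right) = - 4 \left(Q p p + Q\right) = - 4 \left(Q p^{2} + Q\right) = - 4 \left(Q + Q p^{2}\right) = - 4 Q - 4 Q p^{2}$)
$X{\left(o \right)} = o \left(- \frac{4}{3} - \frac{o}{3}\right)$ ($X{\left(o \right)} = \frac{4 + o}{-3} o = \left(4 + o\right) \left(- \frac{1}{3}\right) o = \left(- \frac{4}{3} - \frac{o}{3}\right) o = o \left(- \frac{4}{3} - \frac{o}{3}\right)$)
$h{\left(-37,O{\left(-2,-2 \right)} \right)} X{\left(-11 \right)} = \left(-4\right) \left(-37\right) \left(1 + \left(5 - \left(2 - 2\right)^{2}\right)^{2}\right) \left(\left(- \frac{1}{3}\right) \left(-11\right) \left(4 - 11\right)\right) = \left(-4\right) \left(-37\right) \left(1 + \left(5 - 0^{2}\right)^{2}\right) \left(\left(- \frac{1}{3}\right) \left(-11\right) \left(-7\right)\right) = \left(-4\right) \left(-37\right) \left(1 + \left(5 - 0\right)^{2}\right) \left(- \frac{77}{3}\right) = \left(-4\right) \left(-37\right) \left(1 + \left(5 + 0\right)^{2}\right) \left(- \frac{77}{3}\right) = \left(-4\right) \left(-37\right) \left(1 + 5^{2}\right) \left(- \frac{77}{3}\right) = \left(-4\right) \left(-37\right) \left(1 + 25\right) \left(- \frac{77}{3}\right) = \left(-4\right) \left(-37\right) 26 \left(- \frac{77}{3}\right) = 3848 \left(- \frac{77}{3}\right) = - \frac{296296}{3}$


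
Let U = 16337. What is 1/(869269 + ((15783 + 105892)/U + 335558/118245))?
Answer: 62315115/54169238651626 ≈ 1.1504e-6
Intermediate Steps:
1/(869269 + ((15783 + 105892)/U + 335558/118245)) = 1/(869269 + ((15783 + 105892)/16337 + 335558/118245)) = 1/(869269 + (121675*(1/16337) + 335558*(1/118245))) = 1/(869269 + (3925/527 + 335558/118245)) = 1/(869269 + 640950691/62315115) = 1/(54169238651626/62315115) = 62315115/54169238651626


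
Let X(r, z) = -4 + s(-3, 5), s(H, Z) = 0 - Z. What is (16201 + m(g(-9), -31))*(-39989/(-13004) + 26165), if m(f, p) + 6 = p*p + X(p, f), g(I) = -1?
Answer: 5834946611403/13004 ≈ 4.4870e+8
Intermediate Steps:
s(H, Z) = -Z
X(r, z) = -9 (X(r, z) = -4 - 1*5 = -4 - 5 = -9)
m(f, p) = -15 + p² (m(f, p) = -6 + (p*p - 9) = -6 + (p² - 9) = -6 + (-9 + p²) = -15 + p²)
(16201 + m(g(-9), -31))*(-39989/(-13004) + 26165) = (16201 + (-15 + (-31)²))*(-39989/(-13004) + 26165) = (16201 + (-15 + 961))*(-39989*(-1/13004) + 26165) = (16201 + 946)*(39989/13004 + 26165) = 17147*(340289649/13004) = 5834946611403/13004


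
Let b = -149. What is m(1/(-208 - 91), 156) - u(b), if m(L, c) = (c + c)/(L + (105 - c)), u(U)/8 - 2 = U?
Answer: 8920356/7625 ≈ 1169.9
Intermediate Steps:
u(U) = 16 + 8*U
m(L, c) = 2*c/(105 + L - c) (m(L, c) = (2*c)/(105 + L - c) = 2*c/(105 + L - c))
m(1/(-208 - 91), 156) - u(b) = 2*156/(105 + 1/(-208 - 91) - 1*156) - (16 + 8*(-149)) = 2*156/(105 + 1/(-299) - 156) - (16 - 1192) = 2*156/(105 - 1/299 - 156) - 1*(-1176) = 2*156/(-15250/299) + 1176 = 2*156*(-299/15250) + 1176 = -46644/7625 + 1176 = 8920356/7625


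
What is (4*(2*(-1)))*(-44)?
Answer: 352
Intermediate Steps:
(4*(2*(-1)))*(-44) = (4*(-2))*(-44) = -8*(-44) = 352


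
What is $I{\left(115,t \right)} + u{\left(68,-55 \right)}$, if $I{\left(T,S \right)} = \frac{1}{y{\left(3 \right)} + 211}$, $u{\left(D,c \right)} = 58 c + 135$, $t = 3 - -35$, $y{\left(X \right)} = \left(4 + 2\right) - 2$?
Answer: $- \frac{656824}{215} \approx -3055.0$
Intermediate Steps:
$y{\left(X \right)} = 4$ ($y{\left(X \right)} = 6 - 2 = 4$)
$t = 38$ ($t = 3 + 35 = 38$)
$u{\left(D,c \right)} = 135 + 58 c$
$I{\left(T,S \right)} = \frac{1}{215}$ ($I{\left(T,S \right)} = \frac{1}{4 + 211} = \frac{1}{215}$)
$I{\left(115,t \right)} + u{\left(68,-55 \right)} = \frac{1}{215} + \left(135 + 58 \left(-55\right)\right) = \frac{1}{215} + \left(135 - 3190\right) = \frac{1}{215} - 3055 = - \frac{656824}{215}$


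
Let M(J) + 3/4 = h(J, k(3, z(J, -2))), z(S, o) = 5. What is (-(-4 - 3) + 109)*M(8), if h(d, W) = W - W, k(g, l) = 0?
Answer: -87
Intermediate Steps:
h(d, W) = 0
M(J) = -¾ (M(J) = -¾ + 0 = -¾)
(-(-4 - 3) + 109)*M(8) = (-(-4 - 3) + 109)*(-¾) = (-1*(-7) + 109)*(-¾) = (7 + 109)*(-¾) = 116*(-¾) = -87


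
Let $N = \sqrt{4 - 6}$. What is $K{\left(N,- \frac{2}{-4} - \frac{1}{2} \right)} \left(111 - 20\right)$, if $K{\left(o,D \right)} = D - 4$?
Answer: $-364$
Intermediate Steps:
$N = i \sqrt{2}$ ($N = \sqrt{-2} = i \sqrt{2} \approx 1.4142 i$)
$K{\left(o,D \right)} = -4 + D$
$K{\left(N,- \frac{2}{-4} - \frac{1}{2} \right)} \left(111 - 20\right) = \left(-4 - \left(\frac{1}{2} - \frac{1}{2}\right)\right) \left(111 - 20\right) = \left(-4 - 0\right) 91 = \left(-4 + \left(\frac{1}{2} - \frac{1}{2}\right)\right) 91 = \left(-4 + 0\right) 91 = \left(-4\right) 91 = -364$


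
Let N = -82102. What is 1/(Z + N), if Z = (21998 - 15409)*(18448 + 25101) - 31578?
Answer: 1/286830681 ≈ 3.4864e-9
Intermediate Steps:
Z = 286912783 (Z = 6589*43549 - 31578 = 286944361 - 31578 = 286912783)
1/(Z + N) = 1/(286912783 - 82102) = 1/286830681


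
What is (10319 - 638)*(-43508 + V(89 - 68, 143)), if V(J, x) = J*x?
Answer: -392128905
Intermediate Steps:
(10319 - 638)*(-43508 + V(89 - 68, 143)) = (10319 - 638)*(-43508 + (89 - 68)*143) = 9681*(-43508 + 21*143) = 9681*(-43508 + 3003) = 9681*(-40505) = -392128905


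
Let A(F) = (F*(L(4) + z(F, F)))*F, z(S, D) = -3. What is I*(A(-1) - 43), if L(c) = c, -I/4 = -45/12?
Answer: -630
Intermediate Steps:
I = 15 (I = -(-180)/12 = -4*(-15/4) = 15)
A(F) = F² (A(F) = (F*(4 - 3))*F = (F*1)*F = F*F = F²)
I*(A(-1) - 43) = 15*((-1)² - 43) = 15*(1 - 43) = 15*(-42) = -630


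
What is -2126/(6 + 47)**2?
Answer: -2126/2809 ≈ -0.75685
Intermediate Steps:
-2126/(6 + 47)**2 = -2126/(53**2) = -2126/2809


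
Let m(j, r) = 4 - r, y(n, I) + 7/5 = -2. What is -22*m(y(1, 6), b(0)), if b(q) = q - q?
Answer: -88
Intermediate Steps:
y(n, I) = -17/5 (y(n, I) = -7/5 - 2 = -17/5)
b(q) = 0
-22*m(y(1, 6), b(0)) = -22*(4 - 1*0) = -22*(4 + 0) = -22*4 = -88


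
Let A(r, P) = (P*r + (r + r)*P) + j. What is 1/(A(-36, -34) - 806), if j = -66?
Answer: 1/2800 ≈ 0.00035714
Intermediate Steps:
A(r, P) = -66 + 3*P*r (A(r, P) = (P*r + (r + r)*P) - 66 = (P*r + (2*r)*P) - 66 = (P*r + 2*P*r) - 66 = 3*P*r - 66 = -66 + 3*P*r)
1/(A(-36, -34) - 806) = 1/((-66 + 3*(-34)*(-36)) - 806) = 1/((-66 + 3672) - 806) = 1/(3606 - 806) = 1/2800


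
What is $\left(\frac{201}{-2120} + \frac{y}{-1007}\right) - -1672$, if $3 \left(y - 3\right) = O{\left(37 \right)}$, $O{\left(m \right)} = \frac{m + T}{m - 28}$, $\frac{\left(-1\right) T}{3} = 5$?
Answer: $\frac{1818293087}{1087560} \approx 1671.9$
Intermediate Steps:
$T = -15$ ($T = \left(-3\right) 5 = -15$)
$O{\left(m \right)} = \frac{-15 + m}{-28 + m}$ ($O{\left(m \right)} = \frac{m - 15}{m - 28} = \frac{-15 + m}{-28 + m}$)
$y = \frac{103}{27}$ ($y = 3 + \frac{\frac{1}{-28 + 37} \left(-15 + 37\right)}{3} = 3 + \frac{\frac{1}{9} \cdot 22}{3} = 3 + \frac{1}{3} \cdot \frac{22}{9} = 3 + \frac{22}{27} = \frac{103}{27} \approx 3.8148$)
$\left(\frac{201}{-2120} + \frac{y}{-1007}\right) - -1672 = \left(\frac{201}{-2120} + \frac{103}{27 \left(-1007\right)}\right) - -1672 = \left(201 \left(- \frac{1}{2120}\right) + \frac{103}{27} \left(- \frac{1}{1007}\right)\right) + 1672 = \left(- \frac{201}{2120} - \frac{103}{27189}\right) + 1672 = - \frac{107233}{1087560} + 1672 = \frac{1818293087}{1087560}$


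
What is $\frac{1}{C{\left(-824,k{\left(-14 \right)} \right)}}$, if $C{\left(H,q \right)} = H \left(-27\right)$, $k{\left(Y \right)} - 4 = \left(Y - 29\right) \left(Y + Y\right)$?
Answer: $\frac{1}{22248} \approx 4.4948 \cdot 10^{-5}$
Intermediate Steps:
$k{\left(Y \right)} = 4 + 2 Y \left(-29 + Y\right)$ ($k{\left(Y \right)} = 4 + \left(Y - 29\right) \left(Y + Y\right) = 4 + \left(-29 + Y\right) 2 Y = 4 + 2 Y \left(-29 + Y\right)$)
$C{\left(H,q \right)} = - 27 H$
$\frac{1}{C{\left(-824,k{\left(-14 \right)} \right)}} = \frac{1}{\left(-27\right) \left(-824\right)} = \frac{1}{22248}$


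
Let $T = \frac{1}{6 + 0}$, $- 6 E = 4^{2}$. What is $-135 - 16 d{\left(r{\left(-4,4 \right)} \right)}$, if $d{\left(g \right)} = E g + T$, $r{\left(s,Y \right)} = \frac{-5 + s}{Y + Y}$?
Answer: $- \frac{557}{3} \approx -185.67$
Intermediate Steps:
$E = - \frac{8}{3}$ ($E = - \frac{4^{2}}{6} = \left(- \frac{1}{6}\right) 16 = - \frac{8}{3} \approx -2.6667$)
$r{\left(s,Y \right)} = \frac{-5 + s}{2 Y}$
$T = \frac{1}{6} \approx 0.16667$
$d{\left(g \right)} = \frac{1}{6} - \frac{8 g}{3}$ ($d{\left(g \right)} = - \frac{8 g}{3} + \frac{1}{6} = \frac{1}{6} - \frac{8 g}{3}$)
$-135 - 16 d{\left(r{\left(-4,4 \right)} \right)} = -135 - 16 \left(\frac{1}{6} - \frac{8 \frac{-5 - 4}{2 \cdot 4}}{3}\right) = -135 - 16 \left(\frac{1}{6} - \frac{8 \cdot \frac{1}{2} \cdot \frac{1}{4} \left(-9\right)}{3}\right) = -135 - 16 \left(\frac{1}{6} - -3\right) = -135 - 16 \left(\frac{1}{6} + 3\right) = -135 - \frac{152}{3} = - \frac{557}{3}$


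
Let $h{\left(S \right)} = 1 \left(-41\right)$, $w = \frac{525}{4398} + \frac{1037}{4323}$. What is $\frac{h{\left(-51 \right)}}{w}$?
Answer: $- \frac{259838238}{2276767} \approx -114.13$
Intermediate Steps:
$w = \frac{2276767}{6337518}$ ($w = 525 \cdot \frac{1}{4398} + 1037 \cdot \frac{1}{4323} = \frac{175}{1466} + \frac{1037}{4323} = \frac{2276767}{6337518} \approx 0.35925$)
$h{\left(S \right)} = -41$
$\frac{h{\left(-51 \right)}}{w} = - \frac{41}{\frac{2276767}{6337518}} = \left(-41\right) \frac{6337518}{2276767} = - \frac{259838238}{2276767}$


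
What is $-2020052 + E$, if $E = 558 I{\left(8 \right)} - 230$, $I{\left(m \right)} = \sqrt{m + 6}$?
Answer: $-2020282 + 558 \sqrt{14} \approx -2.0182 \cdot 10^{6}$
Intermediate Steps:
$I{\left(m \right)} = \sqrt{6 + m}$
$E = -230 + 558 \sqrt{14}$ ($E = 558 \sqrt{6 + 8} - 230 = 558 \sqrt{14} - 230 = -230 + 558 \sqrt{14} \approx 1857.8$)
$-2020052 + E = -2020052 - \left(230 - 558 \sqrt{14}\right) = -2020282 + 558 \sqrt{14}$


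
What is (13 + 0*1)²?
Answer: 169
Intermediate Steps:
(13 + 0*1)² = (13 + 0)² = 13² = 169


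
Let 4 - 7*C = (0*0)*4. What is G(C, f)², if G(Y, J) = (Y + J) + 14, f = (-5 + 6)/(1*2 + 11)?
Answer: 1776889/8281 ≈ 214.57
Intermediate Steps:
C = 4/7 (C = 4/7 - 0*0*4/7 = 4/7 - 0*4 = 4/7 - ⅐*0 = 4/7 + 0 = 4/7 ≈ 0.57143)
f = 1/13 (f = 1/(2 + 11) = 1/13 ≈ 0.076923)
G(Y, J) = 14 + J + Y (G(Y, J) = (J + Y) + 14 = 14 + J + Y)
G(C, f)² = (14 + 1/13 + 4/7)² = (1333/91)² = 1776889/8281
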